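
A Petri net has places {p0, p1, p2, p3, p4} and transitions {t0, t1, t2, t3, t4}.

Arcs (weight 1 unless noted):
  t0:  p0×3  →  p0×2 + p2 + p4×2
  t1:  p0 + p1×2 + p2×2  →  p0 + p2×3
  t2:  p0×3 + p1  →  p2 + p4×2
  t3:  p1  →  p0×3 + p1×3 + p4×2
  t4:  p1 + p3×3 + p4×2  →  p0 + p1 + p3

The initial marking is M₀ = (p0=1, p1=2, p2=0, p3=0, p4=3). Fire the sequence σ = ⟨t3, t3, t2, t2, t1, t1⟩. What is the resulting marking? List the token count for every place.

step 1: fire t3:  (p0=1, p1=2, p2=0, p3=0, p4=3) → (p0=4, p1=4, p2=0, p3=0, p4=5)
step 2: fire t3:  (p0=4, p1=4, p2=0, p3=0, p4=5) → (p0=7, p1=6, p2=0, p3=0, p4=7)
step 3: fire t2:  (p0=7, p1=6, p2=0, p3=0, p4=7) → (p0=4, p1=5, p2=1, p3=0, p4=9)
step 4: fire t2:  (p0=4, p1=5, p2=1, p3=0, p4=9) → (p0=1, p1=4, p2=2, p3=0, p4=11)
step 5: fire t1:  (p0=1, p1=4, p2=2, p3=0, p4=11) → (p0=1, p1=2, p2=3, p3=0, p4=11)
step 6: fire t1:  (p0=1, p1=2, p2=3, p3=0, p4=11) → (p0=1, p1=0, p2=4, p3=0, p4=11)

(p0=1, p1=0, p2=4, p3=0, p4=11)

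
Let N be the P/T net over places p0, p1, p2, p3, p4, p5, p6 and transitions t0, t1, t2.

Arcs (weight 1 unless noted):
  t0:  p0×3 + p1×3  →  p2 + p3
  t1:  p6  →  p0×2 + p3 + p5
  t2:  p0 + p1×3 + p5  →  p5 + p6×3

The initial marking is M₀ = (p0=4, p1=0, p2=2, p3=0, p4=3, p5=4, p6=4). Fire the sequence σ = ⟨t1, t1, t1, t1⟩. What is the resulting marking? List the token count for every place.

step 1: fire t1:  (p0=4, p1=0, p2=2, p3=0, p4=3, p5=4, p6=4) → (p0=6, p1=0, p2=2, p3=1, p4=3, p5=5, p6=3)
step 2: fire t1:  (p0=6, p1=0, p2=2, p3=1, p4=3, p5=5, p6=3) → (p0=8, p1=0, p2=2, p3=2, p4=3, p5=6, p6=2)
step 3: fire t1:  (p0=8, p1=0, p2=2, p3=2, p4=3, p5=6, p6=2) → (p0=10, p1=0, p2=2, p3=3, p4=3, p5=7, p6=1)
step 4: fire t1:  (p0=10, p1=0, p2=2, p3=3, p4=3, p5=7, p6=1) → (p0=12, p1=0, p2=2, p3=4, p4=3, p5=8, p6=0)

(p0=12, p1=0, p2=2, p3=4, p4=3, p5=8, p6=0)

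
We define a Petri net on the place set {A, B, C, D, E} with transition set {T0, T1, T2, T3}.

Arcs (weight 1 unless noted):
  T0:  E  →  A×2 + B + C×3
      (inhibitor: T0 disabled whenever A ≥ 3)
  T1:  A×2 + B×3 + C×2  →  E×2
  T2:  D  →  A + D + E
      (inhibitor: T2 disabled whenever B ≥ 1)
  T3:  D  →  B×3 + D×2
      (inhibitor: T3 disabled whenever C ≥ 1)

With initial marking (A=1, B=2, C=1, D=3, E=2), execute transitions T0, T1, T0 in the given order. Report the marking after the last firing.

step 1: fire T0:  (A=1, B=2, C=1, D=3, E=2) → (A=3, B=3, C=4, D=3, E=1)
step 2: fire T1:  (A=3, B=3, C=4, D=3, E=1) → (A=1, B=0, C=2, D=3, E=3)
step 3: fire T0:  (A=1, B=0, C=2, D=3, E=3) → (A=3, B=1, C=5, D=3, E=2)

(A=3, B=1, C=5, D=3, E=2)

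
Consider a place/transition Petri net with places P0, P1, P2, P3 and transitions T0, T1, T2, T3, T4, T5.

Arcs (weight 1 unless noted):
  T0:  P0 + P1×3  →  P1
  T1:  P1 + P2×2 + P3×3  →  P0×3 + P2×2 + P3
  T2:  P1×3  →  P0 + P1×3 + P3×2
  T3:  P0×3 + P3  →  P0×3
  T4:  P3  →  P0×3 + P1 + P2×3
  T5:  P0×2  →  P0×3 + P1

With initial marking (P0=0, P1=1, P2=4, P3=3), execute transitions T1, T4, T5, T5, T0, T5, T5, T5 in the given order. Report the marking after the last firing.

step 1: fire T1:  (P0=0, P1=1, P2=4, P3=3) → (P0=3, P1=0, P2=4, P3=1)
step 2: fire T4:  (P0=3, P1=0, P2=4, P3=1) → (P0=6, P1=1, P2=7, P3=0)
step 3: fire T5:  (P0=6, P1=1, P2=7, P3=0) → (P0=7, P1=2, P2=7, P3=0)
step 4: fire T5:  (P0=7, P1=2, P2=7, P3=0) → (P0=8, P1=3, P2=7, P3=0)
step 5: fire T0:  (P0=8, P1=3, P2=7, P3=0) → (P0=7, P1=1, P2=7, P3=0)
step 6: fire T5:  (P0=7, P1=1, P2=7, P3=0) → (P0=8, P1=2, P2=7, P3=0)
step 7: fire T5:  (P0=8, P1=2, P2=7, P3=0) → (P0=9, P1=3, P2=7, P3=0)
step 8: fire T5:  (P0=9, P1=3, P2=7, P3=0) → (P0=10, P1=4, P2=7, P3=0)

(P0=10, P1=4, P2=7, P3=0)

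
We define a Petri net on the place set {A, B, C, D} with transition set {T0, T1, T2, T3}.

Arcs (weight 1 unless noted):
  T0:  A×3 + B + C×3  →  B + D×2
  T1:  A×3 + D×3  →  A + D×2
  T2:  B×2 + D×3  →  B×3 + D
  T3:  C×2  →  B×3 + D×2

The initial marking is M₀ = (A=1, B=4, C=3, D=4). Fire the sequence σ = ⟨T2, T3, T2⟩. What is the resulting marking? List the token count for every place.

step 1: fire T2:  (A=1, B=4, C=3, D=4) → (A=1, B=5, C=3, D=2)
step 2: fire T3:  (A=1, B=5, C=3, D=2) → (A=1, B=8, C=1, D=4)
step 3: fire T2:  (A=1, B=8, C=1, D=4) → (A=1, B=9, C=1, D=2)

(A=1, B=9, C=1, D=2)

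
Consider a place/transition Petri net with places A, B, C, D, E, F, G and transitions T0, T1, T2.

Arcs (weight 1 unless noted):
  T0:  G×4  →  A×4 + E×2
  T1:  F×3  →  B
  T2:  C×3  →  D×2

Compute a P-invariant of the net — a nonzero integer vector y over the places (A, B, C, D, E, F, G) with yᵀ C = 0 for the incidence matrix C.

Incidence matrix C (rows=places, cols=transitions):
       T0   T1   T2
    A   4    0    0
    B   0    1    0
    C   0    0   -3
    D   0    0    2
    E   2    0    0
    F   0   -3    0
    G  -4    0    0

Candidate y = [0, 0, 2, 3, 0, 0, 0]; check y·C column-wise:
  col T0: 0·4 + 2·0 + 3·0 + 0·2 + 0·-4 = 0
  col T1: 0·1 + 2·0 + 3·0 + 0·-3 = 0
  col T2: 2·-3 + 3·2 = 0

y = (A:0, B:0, C:2, D:3, E:0, F:0, G:0)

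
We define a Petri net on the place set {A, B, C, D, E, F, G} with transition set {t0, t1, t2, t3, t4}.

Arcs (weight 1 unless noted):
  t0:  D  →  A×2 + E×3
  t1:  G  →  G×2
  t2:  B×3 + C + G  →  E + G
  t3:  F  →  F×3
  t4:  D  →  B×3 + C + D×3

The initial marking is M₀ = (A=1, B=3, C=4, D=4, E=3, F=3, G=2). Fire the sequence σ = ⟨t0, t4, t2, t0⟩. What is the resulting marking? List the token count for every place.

step 1: fire t0:  (A=1, B=3, C=4, D=4, E=3, F=3, G=2) → (A=3, B=3, C=4, D=3, E=6, F=3, G=2)
step 2: fire t4:  (A=3, B=3, C=4, D=3, E=6, F=3, G=2) → (A=3, B=6, C=5, D=5, E=6, F=3, G=2)
step 3: fire t2:  (A=3, B=6, C=5, D=5, E=6, F=3, G=2) → (A=3, B=3, C=4, D=5, E=7, F=3, G=2)
step 4: fire t0:  (A=3, B=3, C=4, D=5, E=7, F=3, G=2) → (A=5, B=3, C=4, D=4, E=10, F=3, G=2)

(A=5, B=3, C=4, D=4, E=10, F=3, G=2)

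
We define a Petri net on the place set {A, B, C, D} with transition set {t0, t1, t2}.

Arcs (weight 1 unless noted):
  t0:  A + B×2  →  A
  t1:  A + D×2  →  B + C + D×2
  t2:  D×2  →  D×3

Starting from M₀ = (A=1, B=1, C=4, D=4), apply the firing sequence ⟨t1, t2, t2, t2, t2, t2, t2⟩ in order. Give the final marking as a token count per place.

(A=0, B=2, C=5, D=10)

step 1: fire t1:  (A=1, B=1, C=4, D=4) → (A=0, B=2, C=5, D=4)
step 2: fire t2:  (A=0, B=2, C=5, D=4) → (A=0, B=2, C=5, D=5)
step 3: fire t2:  (A=0, B=2, C=5, D=5) → (A=0, B=2, C=5, D=6)
step 4: fire t2:  (A=0, B=2, C=5, D=6) → (A=0, B=2, C=5, D=7)
step 5: fire t2:  (A=0, B=2, C=5, D=7) → (A=0, B=2, C=5, D=8)
step 6: fire t2:  (A=0, B=2, C=5, D=8) → (A=0, B=2, C=5, D=9)
step 7: fire t2:  (A=0, B=2, C=5, D=9) → (A=0, B=2, C=5, D=10)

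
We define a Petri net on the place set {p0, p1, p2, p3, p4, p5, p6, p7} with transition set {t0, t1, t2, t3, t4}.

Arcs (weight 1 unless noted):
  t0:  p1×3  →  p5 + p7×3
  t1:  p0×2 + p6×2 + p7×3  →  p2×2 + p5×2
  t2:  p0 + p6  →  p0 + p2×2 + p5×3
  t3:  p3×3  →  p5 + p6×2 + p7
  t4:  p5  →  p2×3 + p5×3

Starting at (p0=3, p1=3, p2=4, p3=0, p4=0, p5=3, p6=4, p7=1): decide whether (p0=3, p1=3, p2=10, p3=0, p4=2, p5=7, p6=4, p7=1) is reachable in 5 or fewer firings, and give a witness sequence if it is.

depth 0: 1 marking
depth 1: 4 markings reached so far
depth 2: 10 markings reached so far
depth 3: 19 markings reached so far
depth 4: 31 markings reached so far
depth 5: 44 markings reached so far
target is not among the 44 markings reachable within 5 steps

NO — not reachable within 5 firings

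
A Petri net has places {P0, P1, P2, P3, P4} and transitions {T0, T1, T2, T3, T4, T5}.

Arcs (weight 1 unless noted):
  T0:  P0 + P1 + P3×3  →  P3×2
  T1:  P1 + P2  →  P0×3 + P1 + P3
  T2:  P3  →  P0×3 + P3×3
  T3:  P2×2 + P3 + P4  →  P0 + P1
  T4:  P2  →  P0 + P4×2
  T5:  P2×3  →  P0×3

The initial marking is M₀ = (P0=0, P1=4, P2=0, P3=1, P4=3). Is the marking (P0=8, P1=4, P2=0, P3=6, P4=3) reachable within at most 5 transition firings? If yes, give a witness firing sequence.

NO — not reachable within 5 firings

depth 0: 1 marking
depth 1: 2 markings reached so far
depth 2: 4 markings reached so far
depth 3: 6 markings reached so far
depth 4: 9 markings reached so far
depth 5: 13 markings reached so far
target is not among the 13 markings reachable within 5 steps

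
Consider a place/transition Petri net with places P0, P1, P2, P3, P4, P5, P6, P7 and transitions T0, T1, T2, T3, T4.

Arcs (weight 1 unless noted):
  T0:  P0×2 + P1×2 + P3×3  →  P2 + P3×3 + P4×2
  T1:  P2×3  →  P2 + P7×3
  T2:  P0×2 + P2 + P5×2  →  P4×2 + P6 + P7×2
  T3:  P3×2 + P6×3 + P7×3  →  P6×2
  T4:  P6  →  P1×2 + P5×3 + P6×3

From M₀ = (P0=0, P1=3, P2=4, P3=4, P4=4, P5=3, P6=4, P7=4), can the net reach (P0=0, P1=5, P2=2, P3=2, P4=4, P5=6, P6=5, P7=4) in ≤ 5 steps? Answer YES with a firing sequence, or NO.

YES — reachable via ⟨T1, T3, T4⟩ (3 firings)

step 1: fire T1:  (P0=0, P1=3, P2=4, P3=4, P4=4, P5=3, P6=4, P7=4) → (P0=0, P1=3, P2=2, P3=4, P4=4, P5=3, P6=4, P7=7)
step 2: fire T3:  (P0=0, P1=3, P2=2, P3=4, P4=4, P5=3, P6=4, P7=7) → (P0=0, P1=3, P2=2, P3=2, P4=4, P5=3, P6=3, P7=4)
step 3: fire T4:  (P0=0, P1=3, P2=2, P3=2, P4=4, P5=3, P6=3, P7=4) → (P0=0, P1=5, P2=2, P3=2, P4=4, P5=6, P6=5, P7=4)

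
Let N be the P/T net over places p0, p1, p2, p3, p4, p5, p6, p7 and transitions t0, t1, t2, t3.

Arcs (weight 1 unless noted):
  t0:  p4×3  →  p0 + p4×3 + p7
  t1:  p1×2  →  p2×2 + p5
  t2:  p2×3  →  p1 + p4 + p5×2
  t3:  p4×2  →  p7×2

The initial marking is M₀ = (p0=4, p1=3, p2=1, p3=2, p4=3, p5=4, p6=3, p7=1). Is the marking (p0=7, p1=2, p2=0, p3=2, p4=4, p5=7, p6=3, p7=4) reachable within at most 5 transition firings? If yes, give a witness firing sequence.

YES — reachable via ⟨t0, t0, t0, t1, t2⟩ (5 firings)

step 1: fire t0:  (p0=4, p1=3, p2=1, p3=2, p4=3, p5=4, p6=3, p7=1) → (p0=5, p1=3, p2=1, p3=2, p4=3, p5=4, p6=3, p7=2)
step 2: fire t0:  (p0=5, p1=3, p2=1, p3=2, p4=3, p5=4, p6=3, p7=2) → (p0=6, p1=3, p2=1, p3=2, p4=3, p5=4, p6=3, p7=3)
step 3: fire t0:  (p0=6, p1=3, p2=1, p3=2, p4=3, p5=4, p6=3, p7=3) → (p0=7, p1=3, p2=1, p3=2, p4=3, p5=4, p6=3, p7=4)
step 4: fire t1:  (p0=7, p1=3, p2=1, p3=2, p4=3, p5=4, p6=3, p7=4) → (p0=7, p1=1, p2=3, p3=2, p4=3, p5=5, p6=3, p7=4)
step 5: fire t2:  (p0=7, p1=1, p2=3, p3=2, p4=3, p5=5, p6=3, p7=4) → (p0=7, p1=2, p2=0, p3=2, p4=4, p5=7, p6=3, p7=4)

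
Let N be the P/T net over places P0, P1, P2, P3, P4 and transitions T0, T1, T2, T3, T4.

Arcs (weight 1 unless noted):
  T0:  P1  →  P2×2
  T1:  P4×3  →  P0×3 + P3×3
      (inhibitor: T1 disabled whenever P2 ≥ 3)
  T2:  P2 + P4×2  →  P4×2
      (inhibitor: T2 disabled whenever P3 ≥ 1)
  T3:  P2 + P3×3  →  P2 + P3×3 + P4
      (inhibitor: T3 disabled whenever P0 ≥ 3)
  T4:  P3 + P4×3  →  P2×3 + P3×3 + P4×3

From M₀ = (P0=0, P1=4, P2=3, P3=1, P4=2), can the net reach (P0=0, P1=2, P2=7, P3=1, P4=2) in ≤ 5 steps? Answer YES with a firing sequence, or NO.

YES — reachable via ⟨T0, T0⟩ (2 firings)

step 1: fire T0:  (P0=0, P1=4, P2=3, P3=1, P4=2) → (P0=0, P1=3, P2=5, P3=1, P4=2)
step 2: fire T0:  (P0=0, P1=3, P2=5, P3=1, P4=2) → (P0=0, P1=2, P2=7, P3=1, P4=2)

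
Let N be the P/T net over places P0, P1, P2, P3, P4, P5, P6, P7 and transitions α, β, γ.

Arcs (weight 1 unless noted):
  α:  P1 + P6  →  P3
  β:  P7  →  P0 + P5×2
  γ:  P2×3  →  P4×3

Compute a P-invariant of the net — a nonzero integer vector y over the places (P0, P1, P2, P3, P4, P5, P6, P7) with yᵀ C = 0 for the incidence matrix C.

Incidence matrix C (rows=places, cols=transitions):
        α    β    γ
   P0   0    1    0
   P1  -1    0    0
   P2   0    0   -3
   P3   1    0    0
   P4   0    0    3
   P5   0    2    0
   P6  -1    0    0
   P7   0   -1    0

Candidate y = [0, 1, 0, 1, 0, 0, 0, 0]; check y·C column-wise:
  col α: 1·-1 + 1·1 + 0·-1 = 0
  col β: 0·1 + 1·0 + 1·0 + 0·2 + 0·-1 = 0
  col γ: 1·0 + 0·-3 + 1·0 + 0·3 = 0

y = (P0:0, P1:1, P2:0, P3:1, P4:0, P5:0, P6:0, P7:0)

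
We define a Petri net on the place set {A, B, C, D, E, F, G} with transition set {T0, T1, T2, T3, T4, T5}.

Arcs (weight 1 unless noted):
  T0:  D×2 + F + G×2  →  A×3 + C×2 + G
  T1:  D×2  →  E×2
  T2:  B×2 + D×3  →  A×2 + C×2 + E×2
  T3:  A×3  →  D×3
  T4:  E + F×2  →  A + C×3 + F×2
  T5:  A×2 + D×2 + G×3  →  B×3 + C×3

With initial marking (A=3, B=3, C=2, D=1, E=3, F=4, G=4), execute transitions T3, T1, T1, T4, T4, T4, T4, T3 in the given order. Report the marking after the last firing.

(A=1, B=3, C=14, D=3, E=3, F=4, G=4)

step 1: fire T3:  (A=3, B=3, C=2, D=1, E=3, F=4, G=4) → (A=0, B=3, C=2, D=4, E=3, F=4, G=4)
step 2: fire T1:  (A=0, B=3, C=2, D=4, E=3, F=4, G=4) → (A=0, B=3, C=2, D=2, E=5, F=4, G=4)
step 3: fire T1:  (A=0, B=3, C=2, D=2, E=5, F=4, G=4) → (A=0, B=3, C=2, D=0, E=7, F=4, G=4)
step 4: fire T4:  (A=0, B=3, C=2, D=0, E=7, F=4, G=4) → (A=1, B=3, C=5, D=0, E=6, F=4, G=4)
step 5: fire T4:  (A=1, B=3, C=5, D=0, E=6, F=4, G=4) → (A=2, B=3, C=8, D=0, E=5, F=4, G=4)
step 6: fire T4:  (A=2, B=3, C=8, D=0, E=5, F=4, G=4) → (A=3, B=3, C=11, D=0, E=4, F=4, G=4)
step 7: fire T4:  (A=3, B=3, C=11, D=0, E=4, F=4, G=4) → (A=4, B=3, C=14, D=0, E=3, F=4, G=4)
step 8: fire T3:  (A=4, B=3, C=14, D=0, E=3, F=4, G=4) → (A=1, B=3, C=14, D=3, E=3, F=4, G=4)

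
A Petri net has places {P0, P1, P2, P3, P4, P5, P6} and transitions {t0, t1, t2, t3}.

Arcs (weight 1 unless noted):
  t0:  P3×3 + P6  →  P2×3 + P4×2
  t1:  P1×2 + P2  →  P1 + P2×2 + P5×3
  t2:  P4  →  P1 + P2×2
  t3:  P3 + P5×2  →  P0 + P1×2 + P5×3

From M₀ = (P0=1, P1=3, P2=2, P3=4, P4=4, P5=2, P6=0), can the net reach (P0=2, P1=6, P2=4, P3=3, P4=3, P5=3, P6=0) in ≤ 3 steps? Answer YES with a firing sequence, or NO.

YES — reachable via ⟨t2, t3⟩ (2 firings)

step 1: fire t2:  (P0=1, P1=3, P2=2, P3=4, P4=4, P5=2, P6=0) → (P0=1, P1=4, P2=4, P3=4, P4=3, P5=2, P6=0)
step 2: fire t3:  (P0=1, P1=4, P2=4, P3=4, P4=3, P5=2, P6=0) → (P0=2, P1=6, P2=4, P3=3, P4=3, P5=3, P6=0)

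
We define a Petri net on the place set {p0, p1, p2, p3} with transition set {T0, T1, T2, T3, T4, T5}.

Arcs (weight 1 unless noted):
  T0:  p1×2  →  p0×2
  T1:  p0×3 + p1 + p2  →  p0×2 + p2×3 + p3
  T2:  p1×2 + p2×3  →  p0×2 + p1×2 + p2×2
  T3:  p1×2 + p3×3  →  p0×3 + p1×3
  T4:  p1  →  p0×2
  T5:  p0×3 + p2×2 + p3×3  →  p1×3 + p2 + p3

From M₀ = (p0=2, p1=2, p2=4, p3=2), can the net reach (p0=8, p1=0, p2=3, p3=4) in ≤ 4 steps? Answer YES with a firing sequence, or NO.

NO — not reachable within 4 firings

depth 0: 1 marking
depth 1: 4 markings reached so far
depth 2: 10 markings reached so far
depth 3: 18 markings reached so far
depth 4: 26 markings reached so far
target is not among the 26 markings reachable within 4 steps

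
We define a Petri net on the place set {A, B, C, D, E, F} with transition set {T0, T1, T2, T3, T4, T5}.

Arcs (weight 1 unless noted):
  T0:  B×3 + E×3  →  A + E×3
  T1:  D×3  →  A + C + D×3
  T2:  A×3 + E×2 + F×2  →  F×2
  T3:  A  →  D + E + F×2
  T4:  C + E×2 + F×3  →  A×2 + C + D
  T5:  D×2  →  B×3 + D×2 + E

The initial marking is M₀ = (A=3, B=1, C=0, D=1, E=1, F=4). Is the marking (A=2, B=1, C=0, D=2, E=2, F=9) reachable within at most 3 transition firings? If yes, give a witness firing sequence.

NO — not reachable within 3 firings

depth 0: 1 marking
depth 1: 2 markings reached so far
depth 2: 4 markings reached so far
depth 3: 9 markings reached so far
target is not among the 9 markings reachable within 3 steps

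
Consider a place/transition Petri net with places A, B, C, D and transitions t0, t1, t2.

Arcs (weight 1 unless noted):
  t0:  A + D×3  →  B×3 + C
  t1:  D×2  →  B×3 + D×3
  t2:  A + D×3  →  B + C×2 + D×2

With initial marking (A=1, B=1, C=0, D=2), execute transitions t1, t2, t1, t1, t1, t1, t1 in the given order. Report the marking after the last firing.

step 1: fire t1:  (A=1, B=1, C=0, D=2) → (A=1, B=4, C=0, D=3)
step 2: fire t2:  (A=1, B=4, C=0, D=3) → (A=0, B=5, C=2, D=2)
step 3: fire t1:  (A=0, B=5, C=2, D=2) → (A=0, B=8, C=2, D=3)
step 4: fire t1:  (A=0, B=8, C=2, D=3) → (A=0, B=11, C=2, D=4)
step 5: fire t1:  (A=0, B=11, C=2, D=4) → (A=0, B=14, C=2, D=5)
step 6: fire t1:  (A=0, B=14, C=2, D=5) → (A=0, B=17, C=2, D=6)
step 7: fire t1:  (A=0, B=17, C=2, D=6) → (A=0, B=20, C=2, D=7)

(A=0, B=20, C=2, D=7)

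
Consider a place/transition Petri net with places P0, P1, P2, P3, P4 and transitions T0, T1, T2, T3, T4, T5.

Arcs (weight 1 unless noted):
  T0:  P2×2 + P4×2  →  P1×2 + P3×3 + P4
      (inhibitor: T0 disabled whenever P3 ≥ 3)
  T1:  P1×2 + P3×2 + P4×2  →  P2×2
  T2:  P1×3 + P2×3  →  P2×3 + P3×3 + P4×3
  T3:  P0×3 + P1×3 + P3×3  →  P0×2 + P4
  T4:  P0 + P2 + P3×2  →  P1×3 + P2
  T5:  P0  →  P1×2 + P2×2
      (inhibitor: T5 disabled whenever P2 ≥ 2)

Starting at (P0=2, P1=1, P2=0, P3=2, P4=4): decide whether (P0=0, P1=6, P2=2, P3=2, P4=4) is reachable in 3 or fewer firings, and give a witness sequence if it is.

depth 0: 1 marking
depth 1: 2 markings reached so far
depth 2: 5 markings reached so far
depth 3: 8 markings reached so far
target is not among the 8 markings reachable within 3 steps

NO — not reachable within 3 firings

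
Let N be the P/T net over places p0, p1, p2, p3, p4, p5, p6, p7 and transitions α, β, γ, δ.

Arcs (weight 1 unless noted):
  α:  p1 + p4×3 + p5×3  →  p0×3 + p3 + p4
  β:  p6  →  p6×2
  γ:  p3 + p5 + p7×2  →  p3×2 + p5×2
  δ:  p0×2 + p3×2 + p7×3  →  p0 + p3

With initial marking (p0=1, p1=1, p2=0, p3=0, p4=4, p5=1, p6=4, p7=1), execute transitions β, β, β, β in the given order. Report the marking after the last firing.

(p0=1, p1=1, p2=0, p3=0, p4=4, p5=1, p6=8, p7=1)

step 1: fire β:  (p0=1, p1=1, p2=0, p3=0, p4=4, p5=1, p6=4, p7=1) → (p0=1, p1=1, p2=0, p3=0, p4=4, p5=1, p6=5, p7=1)
step 2: fire β:  (p0=1, p1=1, p2=0, p3=0, p4=4, p5=1, p6=5, p7=1) → (p0=1, p1=1, p2=0, p3=0, p4=4, p5=1, p6=6, p7=1)
step 3: fire β:  (p0=1, p1=1, p2=0, p3=0, p4=4, p5=1, p6=6, p7=1) → (p0=1, p1=1, p2=0, p3=0, p4=4, p5=1, p6=7, p7=1)
step 4: fire β:  (p0=1, p1=1, p2=0, p3=0, p4=4, p5=1, p6=7, p7=1) → (p0=1, p1=1, p2=0, p3=0, p4=4, p5=1, p6=8, p7=1)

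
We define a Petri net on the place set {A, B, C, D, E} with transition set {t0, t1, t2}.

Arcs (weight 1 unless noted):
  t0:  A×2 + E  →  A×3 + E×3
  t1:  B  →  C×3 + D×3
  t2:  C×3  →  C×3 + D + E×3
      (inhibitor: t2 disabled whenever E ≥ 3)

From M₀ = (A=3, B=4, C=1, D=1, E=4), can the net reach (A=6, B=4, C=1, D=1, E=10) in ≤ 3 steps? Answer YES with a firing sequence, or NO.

YES — reachable via ⟨t0, t0, t0⟩ (3 firings)

step 1: fire t0:  (A=3, B=4, C=1, D=1, E=4) → (A=4, B=4, C=1, D=1, E=6)
step 2: fire t0:  (A=4, B=4, C=1, D=1, E=6) → (A=5, B=4, C=1, D=1, E=8)
step 3: fire t0:  (A=5, B=4, C=1, D=1, E=8) → (A=6, B=4, C=1, D=1, E=10)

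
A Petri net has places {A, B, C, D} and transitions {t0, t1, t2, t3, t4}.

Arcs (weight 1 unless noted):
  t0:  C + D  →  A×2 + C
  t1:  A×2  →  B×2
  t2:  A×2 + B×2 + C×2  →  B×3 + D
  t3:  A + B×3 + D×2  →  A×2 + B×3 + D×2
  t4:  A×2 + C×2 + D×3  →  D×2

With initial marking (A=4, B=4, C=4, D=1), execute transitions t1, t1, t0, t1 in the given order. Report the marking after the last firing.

step 1: fire t1:  (A=4, B=4, C=4, D=1) → (A=2, B=6, C=4, D=1)
step 2: fire t1:  (A=2, B=6, C=4, D=1) → (A=0, B=8, C=4, D=1)
step 3: fire t0:  (A=0, B=8, C=4, D=1) → (A=2, B=8, C=4, D=0)
step 4: fire t1:  (A=2, B=8, C=4, D=0) → (A=0, B=10, C=4, D=0)

(A=0, B=10, C=4, D=0)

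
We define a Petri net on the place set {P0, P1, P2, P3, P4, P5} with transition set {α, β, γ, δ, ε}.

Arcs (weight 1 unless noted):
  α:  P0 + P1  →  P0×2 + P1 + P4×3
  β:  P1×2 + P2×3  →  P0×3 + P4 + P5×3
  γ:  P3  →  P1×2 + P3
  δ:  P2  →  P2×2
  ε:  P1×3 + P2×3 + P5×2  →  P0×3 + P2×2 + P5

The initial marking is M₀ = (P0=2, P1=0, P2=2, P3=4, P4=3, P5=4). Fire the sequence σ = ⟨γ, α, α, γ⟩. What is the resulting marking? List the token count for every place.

(P0=4, P1=4, P2=2, P3=4, P4=9, P5=4)

step 1: fire γ:  (P0=2, P1=0, P2=2, P3=4, P4=3, P5=4) → (P0=2, P1=2, P2=2, P3=4, P4=3, P5=4)
step 2: fire α:  (P0=2, P1=2, P2=2, P3=4, P4=3, P5=4) → (P0=3, P1=2, P2=2, P3=4, P4=6, P5=4)
step 3: fire α:  (P0=3, P1=2, P2=2, P3=4, P4=6, P5=4) → (P0=4, P1=2, P2=2, P3=4, P4=9, P5=4)
step 4: fire γ:  (P0=4, P1=2, P2=2, P3=4, P4=9, P5=4) → (P0=4, P1=4, P2=2, P3=4, P4=9, P5=4)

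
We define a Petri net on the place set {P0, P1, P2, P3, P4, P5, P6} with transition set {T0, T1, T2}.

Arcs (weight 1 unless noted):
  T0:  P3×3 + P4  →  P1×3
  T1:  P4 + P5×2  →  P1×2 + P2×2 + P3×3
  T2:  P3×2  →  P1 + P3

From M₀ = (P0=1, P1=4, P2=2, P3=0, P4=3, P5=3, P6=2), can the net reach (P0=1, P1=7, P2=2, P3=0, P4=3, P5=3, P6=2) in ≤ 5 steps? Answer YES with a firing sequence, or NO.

depth 0: 1 marking
depth 1: 2 markings reached so far
depth 2: 4 markings reached so far
depth 3: 5 markings reached so far
depth 4: 5 markings reached so far
(frontier empty at depth 4; search complete)
target is not among the 5 markings reachable within 5 steps

NO — not reachable within 5 firings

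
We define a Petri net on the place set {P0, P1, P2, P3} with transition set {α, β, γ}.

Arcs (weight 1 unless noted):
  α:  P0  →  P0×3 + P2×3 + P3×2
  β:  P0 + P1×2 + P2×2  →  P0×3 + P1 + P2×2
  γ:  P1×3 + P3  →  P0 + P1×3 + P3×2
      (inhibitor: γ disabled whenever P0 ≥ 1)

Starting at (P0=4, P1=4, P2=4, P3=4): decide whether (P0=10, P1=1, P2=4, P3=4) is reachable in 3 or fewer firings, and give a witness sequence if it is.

step 1: fire β:  (P0=4, P1=4, P2=4, P3=4) → (P0=6, P1=3, P2=4, P3=4)
step 2: fire β:  (P0=6, P1=3, P2=4, P3=4) → (P0=8, P1=2, P2=4, P3=4)
step 3: fire β:  (P0=8, P1=2, P2=4, P3=4) → (P0=10, P1=1, P2=4, P3=4)

YES — reachable via ⟨β, β, β⟩ (3 firings)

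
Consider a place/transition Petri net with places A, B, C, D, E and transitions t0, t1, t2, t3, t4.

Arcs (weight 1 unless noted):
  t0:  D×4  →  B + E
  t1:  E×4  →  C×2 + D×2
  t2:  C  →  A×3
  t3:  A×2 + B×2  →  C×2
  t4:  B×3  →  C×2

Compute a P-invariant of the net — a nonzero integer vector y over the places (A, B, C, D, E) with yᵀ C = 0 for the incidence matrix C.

Incidence matrix C (rows=places, cols=transitions):
       t0   t1   t2   t3   t4
    A   0    0    3   -2    0
    B   1    0    0   -2   -3
    C   0    2   -1    2    2
    D  -4    2    0    0    0
    E   1   -4    0    0    0

Candidate y = [1, 2, 3, 1, 2]; check y·C column-wise:
  col t0: 1·0 + 2·1 + 3·0 + 1·-4 + 2·1 = 0
  col t1: 1·0 + 2·0 + 3·2 + 1·2 + 2·-4 = 0
  col t2: 1·3 + 2·0 + 3·-1 + 1·0 + 2·0 = 0
  col t3: 1·-2 + 2·-2 + 3·2 + 1·0 + 2·0 = 0
  col t4: 1·0 + 2·-3 + 3·2 + 1·0 + 2·0 = 0

y = (A:1, B:2, C:3, D:1, E:2)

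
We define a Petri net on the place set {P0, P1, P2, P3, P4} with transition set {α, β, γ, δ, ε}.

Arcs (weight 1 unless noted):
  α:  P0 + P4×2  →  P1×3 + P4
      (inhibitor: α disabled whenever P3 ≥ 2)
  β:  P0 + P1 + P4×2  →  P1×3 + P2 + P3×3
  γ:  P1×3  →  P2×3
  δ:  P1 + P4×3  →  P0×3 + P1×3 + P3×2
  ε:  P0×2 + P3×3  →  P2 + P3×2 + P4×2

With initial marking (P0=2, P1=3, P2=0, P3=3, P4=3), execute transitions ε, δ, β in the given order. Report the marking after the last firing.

(P0=2, P1=7, P2=2, P3=7, P4=0)

step 1: fire ε:  (P0=2, P1=3, P2=0, P3=3, P4=3) → (P0=0, P1=3, P2=1, P3=2, P4=5)
step 2: fire δ:  (P0=0, P1=3, P2=1, P3=2, P4=5) → (P0=3, P1=5, P2=1, P3=4, P4=2)
step 3: fire β:  (P0=3, P1=5, P2=1, P3=4, P4=2) → (P0=2, P1=7, P2=2, P3=7, P4=0)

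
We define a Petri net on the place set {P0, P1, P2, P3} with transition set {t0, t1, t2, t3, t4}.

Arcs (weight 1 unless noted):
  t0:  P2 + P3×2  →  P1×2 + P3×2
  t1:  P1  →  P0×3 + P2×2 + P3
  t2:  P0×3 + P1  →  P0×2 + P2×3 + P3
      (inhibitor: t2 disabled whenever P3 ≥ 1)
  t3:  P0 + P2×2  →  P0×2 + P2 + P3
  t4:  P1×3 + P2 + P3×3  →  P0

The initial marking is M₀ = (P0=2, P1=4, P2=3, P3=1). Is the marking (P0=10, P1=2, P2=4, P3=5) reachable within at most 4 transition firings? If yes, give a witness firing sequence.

depth 0: 1 marking
depth 1: 3 markings reached so far
depth 2: 8 markings reached so far
depth 3: 18 markings reached so far
depth 4: 32 markings reached so far
target is not among the 32 markings reachable within 4 steps

NO — not reachable within 4 firings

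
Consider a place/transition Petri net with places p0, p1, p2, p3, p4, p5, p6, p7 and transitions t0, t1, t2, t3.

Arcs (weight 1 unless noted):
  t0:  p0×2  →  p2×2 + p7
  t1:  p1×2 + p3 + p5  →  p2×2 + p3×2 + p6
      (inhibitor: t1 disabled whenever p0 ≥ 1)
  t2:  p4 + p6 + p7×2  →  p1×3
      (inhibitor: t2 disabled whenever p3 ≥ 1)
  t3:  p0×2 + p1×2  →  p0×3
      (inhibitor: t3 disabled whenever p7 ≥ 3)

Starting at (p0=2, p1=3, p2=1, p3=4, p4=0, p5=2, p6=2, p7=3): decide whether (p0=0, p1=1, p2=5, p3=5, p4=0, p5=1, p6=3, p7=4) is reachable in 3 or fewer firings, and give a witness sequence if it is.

YES — reachable via ⟨t0, t1⟩ (2 firings)

step 1: fire t0:  (p0=2, p1=3, p2=1, p3=4, p4=0, p5=2, p6=2, p7=3) → (p0=0, p1=3, p2=3, p3=4, p4=0, p5=2, p6=2, p7=4)
step 2: fire t1:  (p0=0, p1=3, p2=3, p3=4, p4=0, p5=2, p6=2, p7=4) → (p0=0, p1=1, p2=5, p3=5, p4=0, p5=1, p6=3, p7=4)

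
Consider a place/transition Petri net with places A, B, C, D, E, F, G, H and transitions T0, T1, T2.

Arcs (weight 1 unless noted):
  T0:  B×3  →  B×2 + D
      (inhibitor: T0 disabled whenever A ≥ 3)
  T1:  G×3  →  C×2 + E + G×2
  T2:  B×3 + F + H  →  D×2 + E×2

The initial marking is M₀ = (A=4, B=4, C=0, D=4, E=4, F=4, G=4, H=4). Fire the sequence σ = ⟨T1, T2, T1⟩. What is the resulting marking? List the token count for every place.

step 1: fire T1:  (A=4, B=4, C=0, D=4, E=4, F=4, G=4, H=4) → (A=4, B=4, C=2, D=4, E=5, F=4, G=3, H=4)
step 2: fire T2:  (A=4, B=4, C=2, D=4, E=5, F=4, G=3, H=4) → (A=4, B=1, C=2, D=6, E=7, F=3, G=3, H=3)
step 3: fire T1:  (A=4, B=1, C=2, D=6, E=7, F=3, G=3, H=3) → (A=4, B=1, C=4, D=6, E=8, F=3, G=2, H=3)

(A=4, B=1, C=4, D=6, E=8, F=3, G=2, H=3)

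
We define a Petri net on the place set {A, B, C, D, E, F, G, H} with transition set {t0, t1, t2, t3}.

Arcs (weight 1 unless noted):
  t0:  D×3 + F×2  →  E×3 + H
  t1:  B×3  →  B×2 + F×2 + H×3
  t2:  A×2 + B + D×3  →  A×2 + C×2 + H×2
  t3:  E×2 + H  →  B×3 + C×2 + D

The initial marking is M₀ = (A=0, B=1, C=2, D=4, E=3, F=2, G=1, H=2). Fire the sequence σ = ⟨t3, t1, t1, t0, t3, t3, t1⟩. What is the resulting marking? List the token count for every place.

(A=0, B=7, C=8, D=4, E=0, F=6, G=1, H=9)

step 1: fire t3:  (A=0, B=1, C=2, D=4, E=3, F=2, G=1, H=2) → (A=0, B=4, C=4, D=5, E=1, F=2, G=1, H=1)
step 2: fire t1:  (A=0, B=4, C=4, D=5, E=1, F=2, G=1, H=1) → (A=0, B=3, C=4, D=5, E=1, F=4, G=1, H=4)
step 3: fire t1:  (A=0, B=3, C=4, D=5, E=1, F=4, G=1, H=4) → (A=0, B=2, C=4, D=5, E=1, F=6, G=1, H=7)
step 4: fire t0:  (A=0, B=2, C=4, D=5, E=1, F=6, G=1, H=7) → (A=0, B=2, C=4, D=2, E=4, F=4, G=1, H=8)
step 5: fire t3:  (A=0, B=2, C=4, D=2, E=4, F=4, G=1, H=8) → (A=0, B=5, C=6, D=3, E=2, F=4, G=1, H=7)
step 6: fire t3:  (A=0, B=5, C=6, D=3, E=2, F=4, G=1, H=7) → (A=0, B=8, C=8, D=4, E=0, F=4, G=1, H=6)
step 7: fire t1:  (A=0, B=8, C=8, D=4, E=0, F=4, G=1, H=6) → (A=0, B=7, C=8, D=4, E=0, F=6, G=1, H=9)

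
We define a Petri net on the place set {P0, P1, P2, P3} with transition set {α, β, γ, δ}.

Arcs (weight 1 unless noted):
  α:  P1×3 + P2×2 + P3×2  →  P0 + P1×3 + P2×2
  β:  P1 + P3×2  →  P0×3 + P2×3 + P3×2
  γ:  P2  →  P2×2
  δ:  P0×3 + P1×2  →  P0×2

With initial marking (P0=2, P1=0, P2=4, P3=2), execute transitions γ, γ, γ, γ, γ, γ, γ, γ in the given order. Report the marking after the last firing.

step 1: fire γ:  (P0=2, P1=0, P2=4, P3=2) → (P0=2, P1=0, P2=5, P3=2)
step 2: fire γ:  (P0=2, P1=0, P2=5, P3=2) → (P0=2, P1=0, P2=6, P3=2)
step 3: fire γ:  (P0=2, P1=0, P2=6, P3=2) → (P0=2, P1=0, P2=7, P3=2)
step 4: fire γ:  (P0=2, P1=0, P2=7, P3=2) → (P0=2, P1=0, P2=8, P3=2)
step 5: fire γ:  (P0=2, P1=0, P2=8, P3=2) → (P0=2, P1=0, P2=9, P3=2)
step 6: fire γ:  (P0=2, P1=0, P2=9, P3=2) → (P0=2, P1=0, P2=10, P3=2)
step 7: fire γ:  (P0=2, P1=0, P2=10, P3=2) → (P0=2, P1=0, P2=11, P3=2)
step 8: fire γ:  (P0=2, P1=0, P2=11, P3=2) → (P0=2, P1=0, P2=12, P3=2)

(P0=2, P1=0, P2=12, P3=2)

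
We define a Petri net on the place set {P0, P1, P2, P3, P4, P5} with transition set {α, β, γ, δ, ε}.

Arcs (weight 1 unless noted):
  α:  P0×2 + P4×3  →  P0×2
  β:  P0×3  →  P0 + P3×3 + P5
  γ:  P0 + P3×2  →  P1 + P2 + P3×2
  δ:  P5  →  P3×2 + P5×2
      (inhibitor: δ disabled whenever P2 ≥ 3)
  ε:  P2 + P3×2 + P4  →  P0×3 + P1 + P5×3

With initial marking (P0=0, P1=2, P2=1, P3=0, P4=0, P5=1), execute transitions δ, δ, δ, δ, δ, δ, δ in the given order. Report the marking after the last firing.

(P0=0, P1=2, P2=1, P3=14, P4=0, P5=8)

step 1: fire δ:  (P0=0, P1=2, P2=1, P3=0, P4=0, P5=1) → (P0=0, P1=2, P2=1, P3=2, P4=0, P5=2)
step 2: fire δ:  (P0=0, P1=2, P2=1, P3=2, P4=0, P5=2) → (P0=0, P1=2, P2=1, P3=4, P4=0, P5=3)
step 3: fire δ:  (P0=0, P1=2, P2=1, P3=4, P4=0, P5=3) → (P0=0, P1=2, P2=1, P3=6, P4=0, P5=4)
step 4: fire δ:  (P0=0, P1=2, P2=1, P3=6, P4=0, P5=4) → (P0=0, P1=2, P2=1, P3=8, P4=0, P5=5)
step 5: fire δ:  (P0=0, P1=2, P2=1, P3=8, P4=0, P5=5) → (P0=0, P1=2, P2=1, P3=10, P4=0, P5=6)
step 6: fire δ:  (P0=0, P1=2, P2=1, P3=10, P4=0, P5=6) → (P0=0, P1=2, P2=1, P3=12, P4=0, P5=7)
step 7: fire δ:  (P0=0, P1=2, P2=1, P3=12, P4=0, P5=7) → (P0=0, P1=2, P2=1, P3=14, P4=0, P5=8)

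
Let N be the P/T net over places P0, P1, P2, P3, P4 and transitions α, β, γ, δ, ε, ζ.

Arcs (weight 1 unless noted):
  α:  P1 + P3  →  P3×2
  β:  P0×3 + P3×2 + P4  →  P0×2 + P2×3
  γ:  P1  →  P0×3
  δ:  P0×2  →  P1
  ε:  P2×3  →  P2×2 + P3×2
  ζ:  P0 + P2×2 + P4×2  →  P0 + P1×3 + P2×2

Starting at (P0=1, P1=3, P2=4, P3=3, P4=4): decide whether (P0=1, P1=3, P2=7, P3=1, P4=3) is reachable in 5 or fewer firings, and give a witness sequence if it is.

step 1: fire γ:  (P0=1, P1=3, P2=4, P3=3, P4=4) → (P0=4, P1=2, P2=4, P3=3, P4=4)
step 2: fire β:  (P0=4, P1=2, P2=4, P3=3, P4=4) → (P0=3, P1=2, P2=7, P3=1, P4=3)
step 3: fire δ:  (P0=3, P1=2, P2=7, P3=1, P4=3) → (P0=1, P1=3, P2=7, P3=1, P4=3)

YES — reachable via ⟨γ, β, δ⟩ (3 firings)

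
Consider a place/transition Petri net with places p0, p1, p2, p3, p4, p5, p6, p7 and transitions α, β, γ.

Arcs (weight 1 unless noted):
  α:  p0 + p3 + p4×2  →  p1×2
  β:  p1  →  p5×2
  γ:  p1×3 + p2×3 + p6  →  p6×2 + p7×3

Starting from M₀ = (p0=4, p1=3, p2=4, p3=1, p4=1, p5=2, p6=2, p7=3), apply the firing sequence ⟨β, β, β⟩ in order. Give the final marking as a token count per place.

(p0=4, p1=0, p2=4, p3=1, p4=1, p5=8, p6=2, p7=3)

step 1: fire β:  (p0=4, p1=3, p2=4, p3=1, p4=1, p5=2, p6=2, p7=3) → (p0=4, p1=2, p2=4, p3=1, p4=1, p5=4, p6=2, p7=3)
step 2: fire β:  (p0=4, p1=2, p2=4, p3=1, p4=1, p5=4, p6=2, p7=3) → (p0=4, p1=1, p2=4, p3=1, p4=1, p5=6, p6=2, p7=3)
step 3: fire β:  (p0=4, p1=1, p2=4, p3=1, p4=1, p5=6, p6=2, p7=3) → (p0=4, p1=0, p2=4, p3=1, p4=1, p5=8, p6=2, p7=3)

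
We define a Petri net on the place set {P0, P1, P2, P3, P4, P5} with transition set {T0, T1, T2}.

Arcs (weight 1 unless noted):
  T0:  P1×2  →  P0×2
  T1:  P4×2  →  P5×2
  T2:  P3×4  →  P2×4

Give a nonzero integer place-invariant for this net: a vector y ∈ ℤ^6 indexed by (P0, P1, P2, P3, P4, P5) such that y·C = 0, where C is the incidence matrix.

y = (P0:1, P1:1, P2:0, P3:0, P4:0, P5:0)

Incidence matrix C (rows=places, cols=transitions):
       T0   T1   T2
   P0   2    0    0
   P1  -2    0    0
   P2   0    0    4
   P3   0    0   -4
   P4   0   -2    0
   P5   0    2    0

Candidate y = [1, 1, 0, 0, 0, 0]; check y·C column-wise:
  col T0: 1·2 + 1·-2 = 0
  col T1: 1·0 + 1·0 + 0·-2 + 0·2 = 0
  col T2: 1·0 + 1·0 + 0·4 + 0·-4 = 0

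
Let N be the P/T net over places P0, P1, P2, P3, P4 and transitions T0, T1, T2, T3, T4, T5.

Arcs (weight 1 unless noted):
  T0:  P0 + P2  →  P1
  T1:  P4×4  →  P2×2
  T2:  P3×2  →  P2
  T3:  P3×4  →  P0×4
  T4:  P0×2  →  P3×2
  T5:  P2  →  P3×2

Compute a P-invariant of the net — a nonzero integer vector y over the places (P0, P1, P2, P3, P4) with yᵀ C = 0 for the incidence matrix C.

y = (P0:1, P1:3, P2:2, P3:1, P4:1)

Incidence matrix C (rows=places, cols=transitions):
       T0   T1   T2   T3   T4   T5
   P0  -1    0    0    4   -2    0
   P1   1    0    0    0    0    0
   P2  -1    2    1    0    0   -1
   P3   0    0   -2   -4    2    2
   P4   0   -4    0    0    0    0

Candidate y = [1, 3, 2, 1, 1]; check y·C column-wise:
  col T0: 1·-1 + 3·1 + 2·-1 + 1·0 + 1·0 = 0
  col T1: 1·0 + 3·0 + 2·2 + 1·0 + 1·-4 = 0
  col T2: 1·0 + 3·0 + 2·1 + 1·-2 + 1·0 = 0
  col T3: 1·4 + 3·0 + 2·0 + 1·-4 + 1·0 = 0
  col T4: 1·-2 + 3·0 + 2·0 + 1·2 + 1·0 = 0
  col T5: 1·0 + 3·0 + 2·-1 + 1·2 + 1·0 = 0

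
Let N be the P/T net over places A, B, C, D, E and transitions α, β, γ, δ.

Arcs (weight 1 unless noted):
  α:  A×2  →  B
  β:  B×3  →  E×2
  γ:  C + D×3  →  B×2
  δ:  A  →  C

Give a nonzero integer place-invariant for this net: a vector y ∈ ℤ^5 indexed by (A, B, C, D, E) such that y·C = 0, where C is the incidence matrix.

Incidence matrix C (rows=places, cols=transitions):
        α    β    γ    δ
    A  -2    0    0   -1
    B   1   -3    2    0
    C   0    0   -1    1
    D   0    0   -3    0
    E   0    2    0    0

Candidate y = [1, 2, 1, 1, 3]; check y·C column-wise:
  col α: 1·-2 + 2·1 + 1·0 + 1·0 + 3·0 = 0
  col β: 1·0 + 2·-3 + 1·0 + 1·0 + 3·2 = 0
  col γ: 1·0 + 2·2 + 1·-1 + 1·-3 + 3·0 = 0
  col δ: 1·-1 + 2·0 + 1·1 + 1·0 + 3·0 = 0

y = (A:1, B:2, C:1, D:1, E:3)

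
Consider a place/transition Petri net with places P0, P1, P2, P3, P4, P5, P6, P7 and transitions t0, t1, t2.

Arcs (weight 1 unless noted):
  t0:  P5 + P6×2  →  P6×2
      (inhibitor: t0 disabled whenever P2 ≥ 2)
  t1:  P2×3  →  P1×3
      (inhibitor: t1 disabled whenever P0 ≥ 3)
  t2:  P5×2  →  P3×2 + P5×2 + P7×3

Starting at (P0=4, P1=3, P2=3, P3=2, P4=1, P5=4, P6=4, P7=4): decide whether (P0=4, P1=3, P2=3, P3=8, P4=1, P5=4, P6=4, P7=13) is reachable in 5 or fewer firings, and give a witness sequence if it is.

YES — reachable via ⟨t2, t2, t2⟩ (3 firings)

step 1: fire t2:  (P0=4, P1=3, P2=3, P3=2, P4=1, P5=4, P6=4, P7=4) → (P0=4, P1=3, P2=3, P3=4, P4=1, P5=4, P6=4, P7=7)
step 2: fire t2:  (P0=4, P1=3, P2=3, P3=4, P4=1, P5=4, P6=4, P7=7) → (P0=4, P1=3, P2=3, P3=6, P4=1, P5=4, P6=4, P7=10)
step 3: fire t2:  (P0=4, P1=3, P2=3, P3=6, P4=1, P5=4, P6=4, P7=10) → (P0=4, P1=3, P2=3, P3=8, P4=1, P5=4, P6=4, P7=13)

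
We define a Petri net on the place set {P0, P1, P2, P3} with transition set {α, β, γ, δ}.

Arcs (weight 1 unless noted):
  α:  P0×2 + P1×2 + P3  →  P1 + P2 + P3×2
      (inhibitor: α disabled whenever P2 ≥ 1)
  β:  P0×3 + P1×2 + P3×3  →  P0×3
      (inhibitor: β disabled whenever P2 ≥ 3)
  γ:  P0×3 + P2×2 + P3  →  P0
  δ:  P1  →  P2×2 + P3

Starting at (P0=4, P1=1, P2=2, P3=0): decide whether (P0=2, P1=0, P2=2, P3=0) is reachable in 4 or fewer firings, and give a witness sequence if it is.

step 1: fire δ:  (P0=4, P1=1, P2=2, P3=0) → (P0=4, P1=0, P2=4, P3=1)
step 2: fire γ:  (P0=4, P1=0, P2=4, P3=1) → (P0=2, P1=0, P2=2, P3=0)

YES — reachable via ⟨δ, γ⟩ (2 firings)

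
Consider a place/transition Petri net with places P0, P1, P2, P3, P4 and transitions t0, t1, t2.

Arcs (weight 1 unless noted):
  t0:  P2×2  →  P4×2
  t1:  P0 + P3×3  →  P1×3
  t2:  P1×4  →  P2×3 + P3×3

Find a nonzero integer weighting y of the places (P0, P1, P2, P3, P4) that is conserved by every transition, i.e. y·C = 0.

Incidence matrix C (rows=places, cols=transitions):
       t0   t1   t2
   P0   0   -1    0
   P1   0    3   -4
   P2  -2    0    3
   P3   0   -3    3
   P4   2    0    0

Candidate y = [3, -3, 0, -4, 0]; check y·C column-wise:
  col t0: 3·0 + -3·0 + 0·-2 + -4·0 + 0·2 = 0
  col t1: 3·-1 + -3·3 + -4·-3 = 0
  col t2: 3·0 + -3·-4 + 0·3 + -4·3 = 0

y = (P0:3, P1:-3, P2:0, P3:-4, P4:0)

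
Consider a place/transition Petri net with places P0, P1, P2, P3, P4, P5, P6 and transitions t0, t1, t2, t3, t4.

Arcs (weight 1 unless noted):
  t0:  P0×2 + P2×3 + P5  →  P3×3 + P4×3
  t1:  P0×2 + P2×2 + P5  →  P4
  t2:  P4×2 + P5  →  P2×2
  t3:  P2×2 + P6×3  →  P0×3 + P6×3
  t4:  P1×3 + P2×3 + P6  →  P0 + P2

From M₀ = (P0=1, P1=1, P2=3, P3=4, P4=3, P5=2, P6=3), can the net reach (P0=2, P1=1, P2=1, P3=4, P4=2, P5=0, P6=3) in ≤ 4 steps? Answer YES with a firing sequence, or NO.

YES — reachable via ⟨t2, t3, t1⟩ (3 firings)

step 1: fire t2:  (P0=1, P1=1, P2=3, P3=4, P4=3, P5=2, P6=3) → (P0=1, P1=1, P2=5, P3=4, P4=1, P5=1, P6=3)
step 2: fire t3:  (P0=1, P1=1, P2=5, P3=4, P4=1, P5=1, P6=3) → (P0=4, P1=1, P2=3, P3=4, P4=1, P5=1, P6=3)
step 3: fire t1:  (P0=4, P1=1, P2=3, P3=4, P4=1, P5=1, P6=3) → (P0=2, P1=1, P2=1, P3=4, P4=2, P5=0, P6=3)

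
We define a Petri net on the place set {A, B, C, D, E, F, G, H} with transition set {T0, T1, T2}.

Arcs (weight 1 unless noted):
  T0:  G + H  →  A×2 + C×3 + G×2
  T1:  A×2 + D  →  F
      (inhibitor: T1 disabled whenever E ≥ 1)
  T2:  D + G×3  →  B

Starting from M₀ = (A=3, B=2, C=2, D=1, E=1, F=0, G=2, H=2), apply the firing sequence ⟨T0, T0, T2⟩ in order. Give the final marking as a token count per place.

step 1: fire T0:  (A=3, B=2, C=2, D=1, E=1, F=0, G=2, H=2) → (A=5, B=2, C=5, D=1, E=1, F=0, G=3, H=1)
step 2: fire T0:  (A=5, B=2, C=5, D=1, E=1, F=0, G=3, H=1) → (A=7, B=2, C=8, D=1, E=1, F=0, G=4, H=0)
step 3: fire T2:  (A=7, B=2, C=8, D=1, E=1, F=0, G=4, H=0) → (A=7, B=3, C=8, D=0, E=1, F=0, G=1, H=0)

(A=7, B=3, C=8, D=0, E=1, F=0, G=1, H=0)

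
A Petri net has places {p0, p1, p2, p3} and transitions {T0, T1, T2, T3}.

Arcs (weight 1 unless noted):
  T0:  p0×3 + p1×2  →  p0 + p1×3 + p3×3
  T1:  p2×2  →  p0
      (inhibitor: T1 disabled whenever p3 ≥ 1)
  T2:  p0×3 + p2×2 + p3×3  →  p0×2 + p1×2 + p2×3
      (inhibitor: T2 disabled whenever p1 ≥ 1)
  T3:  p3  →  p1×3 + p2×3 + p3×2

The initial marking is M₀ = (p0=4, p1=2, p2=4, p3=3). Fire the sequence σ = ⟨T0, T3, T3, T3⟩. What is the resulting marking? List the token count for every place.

(p0=2, p1=12, p2=13, p3=9)

step 1: fire T0:  (p0=4, p1=2, p2=4, p3=3) → (p0=2, p1=3, p2=4, p3=6)
step 2: fire T3:  (p0=2, p1=3, p2=4, p3=6) → (p0=2, p1=6, p2=7, p3=7)
step 3: fire T3:  (p0=2, p1=6, p2=7, p3=7) → (p0=2, p1=9, p2=10, p3=8)
step 4: fire T3:  (p0=2, p1=9, p2=10, p3=8) → (p0=2, p1=12, p2=13, p3=9)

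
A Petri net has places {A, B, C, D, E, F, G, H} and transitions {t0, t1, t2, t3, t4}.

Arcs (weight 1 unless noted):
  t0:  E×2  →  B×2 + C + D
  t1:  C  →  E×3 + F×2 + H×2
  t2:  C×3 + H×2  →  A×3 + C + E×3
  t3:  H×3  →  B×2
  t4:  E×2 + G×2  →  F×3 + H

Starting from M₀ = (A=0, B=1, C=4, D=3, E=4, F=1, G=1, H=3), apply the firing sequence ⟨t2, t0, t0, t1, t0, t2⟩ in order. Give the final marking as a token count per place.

(A=6, B=7, C=2, D=6, E=7, F=3, G=1, H=1)

step 1: fire t2:  (A=0, B=1, C=4, D=3, E=4, F=1, G=1, H=3) → (A=3, B=1, C=2, D=3, E=7, F=1, G=1, H=1)
step 2: fire t0:  (A=3, B=1, C=2, D=3, E=7, F=1, G=1, H=1) → (A=3, B=3, C=3, D=4, E=5, F=1, G=1, H=1)
step 3: fire t0:  (A=3, B=3, C=3, D=4, E=5, F=1, G=1, H=1) → (A=3, B=5, C=4, D=5, E=3, F=1, G=1, H=1)
step 4: fire t1:  (A=3, B=5, C=4, D=5, E=3, F=1, G=1, H=1) → (A=3, B=5, C=3, D=5, E=6, F=3, G=1, H=3)
step 5: fire t0:  (A=3, B=5, C=3, D=5, E=6, F=3, G=1, H=3) → (A=3, B=7, C=4, D=6, E=4, F=3, G=1, H=3)
step 6: fire t2:  (A=3, B=7, C=4, D=6, E=4, F=3, G=1, H=3) → (A=6, B=7, C=2, D=6, E=7, F=3, G=1, H=1)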